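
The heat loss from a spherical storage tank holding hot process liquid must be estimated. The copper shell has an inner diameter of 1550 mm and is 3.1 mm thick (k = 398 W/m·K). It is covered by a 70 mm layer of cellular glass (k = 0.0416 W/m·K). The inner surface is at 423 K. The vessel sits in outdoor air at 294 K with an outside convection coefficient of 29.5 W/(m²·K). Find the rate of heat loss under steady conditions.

Each spherical layer contributes R = (1/r_i − 1/r_o)/(4πk):
R_copper shell = (1/0.775 − 1/0.7781)/(4π×398) = 1.028×10^-6 K/W
R_cellular glass = (1/0.7781 − 1/0.8481)/(4π×0.0416) = 0.2029 K/W
R_outer film = 1/(h·4πr_o²) = 1/(29.5×4π×0.8481²) = 0.00375 K/W
R_total = 0.2067 K/W
Q = ΔT/R_total = 129/0.2067

Q ≈ 624 W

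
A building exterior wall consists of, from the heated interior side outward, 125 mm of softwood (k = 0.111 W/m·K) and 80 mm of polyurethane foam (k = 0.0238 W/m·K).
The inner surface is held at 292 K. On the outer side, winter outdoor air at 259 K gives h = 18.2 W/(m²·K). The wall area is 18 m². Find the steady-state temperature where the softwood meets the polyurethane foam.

Treating each layer as a thermal resistance in series:
R_softwood = L/(kA) = 0.125/(0.111×18) = 0.06256 K/W
R_polyurethane foam = L/(kA) = 0.08/(0.0238×18) = 0.1867 K/W
R_outer film = 1/(h_o·A) = 1/(18.2×18) = 0.003053 K/W
R_total = 0.2524 K/W;  Q = ΔT/R_total = 33/0.2524 = 130.8 W
T_interface = T_inner − Q·ΣR(inner→interface) = 292 − 131×0.06256

T ≈ 284 K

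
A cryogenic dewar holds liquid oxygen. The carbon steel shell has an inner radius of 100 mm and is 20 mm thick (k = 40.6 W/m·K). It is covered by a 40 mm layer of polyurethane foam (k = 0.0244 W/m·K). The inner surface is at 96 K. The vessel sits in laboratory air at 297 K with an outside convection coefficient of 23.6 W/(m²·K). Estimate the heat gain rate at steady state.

Q ≈ 29 W

Spherical conduction: R = (1/r_in − 1/r_out)/(4πk) per layer; series-sum.
R_carbon steel shell = (1/0.1 − 1/0.12)/(4π×40.6) = 0.003267 K/W
R_polyurethane foam = (1/0.12 − 1/0.16)/(4π×0.0244) = 6.795 K/W
R_outer film = 1/(h·4πr_o²) = 1/(23.6×4π×0.16²) = 0.1317 K/W
R_total = 6.93 K/W
Q = ΔT/R_total = 201/6.93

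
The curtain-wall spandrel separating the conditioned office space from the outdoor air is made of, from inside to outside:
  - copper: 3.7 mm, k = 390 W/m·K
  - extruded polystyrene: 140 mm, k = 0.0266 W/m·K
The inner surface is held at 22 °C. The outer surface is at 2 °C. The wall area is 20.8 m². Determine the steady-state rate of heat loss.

Using the resistance-network approach (series):
R_copper = L/(kA) = 0.0037/(390×20.8) = 4.561×10^-7 K/W
R_extruded polystyrene = L/(kA) = 0.14/(0.0266×20.8) = 0.253 K/W
R_total = 0.253 K/W
Q = ΔT / R_total = 20 / 0.253

Q ≈ 79 W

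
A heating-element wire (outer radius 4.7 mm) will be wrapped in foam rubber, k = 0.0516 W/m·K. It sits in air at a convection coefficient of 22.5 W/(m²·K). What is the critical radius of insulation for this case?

For a cylinder r_cr = k/h = 0.0516/22.5
r_cr = 2.29 mm; since the bare radius (4.7 mm) is above r_cr, any added insulation will reduce heat loss.

r_cr ≈ 2.29 mm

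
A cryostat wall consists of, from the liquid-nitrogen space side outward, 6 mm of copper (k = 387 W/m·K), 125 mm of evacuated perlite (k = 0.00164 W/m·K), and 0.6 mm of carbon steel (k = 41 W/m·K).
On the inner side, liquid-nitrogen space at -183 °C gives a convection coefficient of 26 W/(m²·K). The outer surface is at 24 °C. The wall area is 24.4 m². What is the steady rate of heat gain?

Q ≈ 66.2 W

Series thermal resistances:
R_inner film = 1/(h_i·A) = 1/(26×24.4) = 0.001576 K/W
R_copper = L/(kA) = 0.006/(387×24.4) = 6.354×10^-7 K/W
R_evacuated perlite = L/(kA) = 0.125/(0.00164×24.4) = 3.124 K/W
R_carbon steel = L/(kA) = 0.0006/(41×24.4) = 5.998×10^-7 K/W
R_total = 3.125 K/W
Q = ΔT / R_total = 207 / 3.125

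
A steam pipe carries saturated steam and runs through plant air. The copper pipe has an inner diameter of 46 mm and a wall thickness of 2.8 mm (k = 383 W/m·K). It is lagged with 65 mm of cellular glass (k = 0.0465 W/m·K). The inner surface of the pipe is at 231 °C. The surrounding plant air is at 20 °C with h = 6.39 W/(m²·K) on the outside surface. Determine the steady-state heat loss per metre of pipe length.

q′ ≈ 46.1 W/m

Per-layer cylindrical resistances, series-summed:
R_copper pipe wall = ln(25.8/23)/(2π×383×1) = 4.774×10^-5 K/W
R_cellular glass = ln(90.8/25.8)/(2π×0.0465×1) = 4.307 K/W
R_outer film = 1/(h_o·2πr_oL) = 1/(6.39×2π×0.0908×1) = 0.2743 K/W
R_total = 4.581 K/W
Q = ΔT/R_total = 211/4.581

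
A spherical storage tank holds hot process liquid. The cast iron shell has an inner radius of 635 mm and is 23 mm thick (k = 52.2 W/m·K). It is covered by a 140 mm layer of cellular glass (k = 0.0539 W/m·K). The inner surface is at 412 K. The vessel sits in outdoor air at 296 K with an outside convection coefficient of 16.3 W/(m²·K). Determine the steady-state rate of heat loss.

Q ≈ 289 W

Radial (spherical) resistances in series:
R_cast iron shell = (1/0.635 − 1/0.658)/(4π×52.2) = 8.392×10^-5 K/W
R_cellular glass = (1/0.658 − 1/0.798)/(4π×0.0539) = 0.3936 K/W
R_outer film = 1/(h·4πr_o²) = 1/(16.3×4π×0.798²) = 0.007666 K/W
R_total = 0.4014 K/W
Q = ΔT/R_total = 116/0.4014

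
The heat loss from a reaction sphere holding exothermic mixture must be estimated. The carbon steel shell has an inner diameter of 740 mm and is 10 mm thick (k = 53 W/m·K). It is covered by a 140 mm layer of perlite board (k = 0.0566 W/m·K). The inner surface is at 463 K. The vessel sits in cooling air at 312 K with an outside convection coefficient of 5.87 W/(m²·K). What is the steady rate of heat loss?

Q ≈ 144 W

For a spherical shell R = (1/r₁ − 1/r₂)/(4πk); film R = 1/(h·4πr²). In series:
R_carbon steel shell = (1/0.37 − 1/0.38)/(4π×53) = 1.068×10^-4 K/W
R_perlite board = (1/0.38 − 1/0.52)/(4π×0.0566) = 0.9961 K/W
R_outer film = 1/(h·4πr_o²) = 1/(5.87×4π×0.52²) = 0.05014 K/W
R_total = 1.046 K/W
Q = ΔT/R_total = 151/1.046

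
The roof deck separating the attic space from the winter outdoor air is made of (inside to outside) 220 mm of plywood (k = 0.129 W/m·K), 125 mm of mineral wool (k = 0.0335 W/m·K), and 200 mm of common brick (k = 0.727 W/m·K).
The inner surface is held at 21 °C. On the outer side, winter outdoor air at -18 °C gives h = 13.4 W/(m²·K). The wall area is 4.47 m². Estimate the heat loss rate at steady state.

Using the resistance-network approach (series):
R_plywood = L/(kA) = 0.22/(0.129×4.47) = 0.3815 K/W
R_mineral wool = L/(kA) = 0.125/(0.0335×4.47) = 0.8348 K/W
R_common brick = L/(kA) = 0.2/(0.727×4.47) = 0.06154 K/W
R_outer film = 1/(h_o·A) = 1/(13.4×4.47) = 0.0167 K/W
R_total = 1.295 K/W
Q = ΔT / R_total = 39 / 1.295

Q ≈ 30.1 W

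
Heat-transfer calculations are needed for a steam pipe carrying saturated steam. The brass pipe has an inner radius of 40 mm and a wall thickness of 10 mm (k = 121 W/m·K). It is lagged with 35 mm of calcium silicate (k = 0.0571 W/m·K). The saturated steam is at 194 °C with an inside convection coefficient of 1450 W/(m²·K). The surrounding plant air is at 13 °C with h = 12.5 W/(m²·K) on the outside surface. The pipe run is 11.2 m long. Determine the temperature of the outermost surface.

T ≈ 29.6 °C

Radial resistances (cylindrical: R_cond = ln(r_o/r_i)/(2πkL), R_conv = 1/(h·2πrL)):
R_inner film = 1/(h_i·2πr₁L) = 1/(1450×2π×0.04×11.2) = 2.45×10^-4 K/W
R_brass pipe wall = ln(50/40)/(2π×121×11.2) = 2.621×10^-5 K/W
R_calcium silicate = ln(85/50)/(2π×0.0571×11.2) = 0.1321 K/W
R_outer film = 1/(h_o·2πr_oL) = 1/(12.5×2π×0.085×11.2) = 0.01337 K/W
R_total = 0.1457 K/W
Q = ΔT/R_total = 181/0.1457
Q = 1240 W
T_interface = T_inner − Q·ΣR(inner→interface) = 194 − 1240×0.1323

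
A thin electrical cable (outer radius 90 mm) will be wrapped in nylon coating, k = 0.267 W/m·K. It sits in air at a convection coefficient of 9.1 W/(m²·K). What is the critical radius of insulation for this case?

For a cylinder r_cr = k/h = 0.267/9.1
r_cr = 29.3 mm; since the bare radius (90 mm) is above r_cr, any added insulation will reduce heat loss.

r_cr ≈ 29.3 mm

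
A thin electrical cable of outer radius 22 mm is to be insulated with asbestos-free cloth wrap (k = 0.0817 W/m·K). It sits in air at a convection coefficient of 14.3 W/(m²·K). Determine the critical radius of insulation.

r_cr ≈ 5.71 mm

For a cylinder r_cr = k/h = 0.0817/14.3
r_cr = 5.71 mm; since the bare radius (22 mm) is above r_cr, any added insulation will reduce heat loss.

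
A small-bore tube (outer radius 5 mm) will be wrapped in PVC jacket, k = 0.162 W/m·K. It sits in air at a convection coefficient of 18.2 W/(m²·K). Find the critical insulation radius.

For a cylinder r_cr = k/h = 0.162/18.2
r_cr = 8.9 mm; since the bare radius (5 mm) is below r_cr, adding a thin layer of insulation will *increase* heat loss.

r_cr ≈ 8.9 mm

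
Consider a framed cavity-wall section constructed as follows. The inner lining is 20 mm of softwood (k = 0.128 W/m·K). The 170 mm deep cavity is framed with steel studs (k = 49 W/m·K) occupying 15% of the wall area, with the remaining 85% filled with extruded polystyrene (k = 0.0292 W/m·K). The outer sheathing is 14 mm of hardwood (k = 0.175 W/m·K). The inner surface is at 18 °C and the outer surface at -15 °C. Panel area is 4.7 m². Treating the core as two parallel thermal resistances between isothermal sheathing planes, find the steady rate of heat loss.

Q ≈ 598 W

Sheathing layers in series; stud and cavity paths in parallel between them.
R_inner = 0.02/(0.128×4.7) = 0.03324 K/W
R_stud  = 0.17/(49×0.15×4.7) = 0.004921 K/W
R_cav   = 0.17/(0.0292×0.85×4.7) = 1.457 K/W
1/R_core = 1/R_stud + 1/R_cav → R_core = 0.004905 K/W
R_outer = 0.014/(0.175×4.7) = 0.01702 K/W
R_total = 0.05517 K/W
Q = ΔT/R_total = 33/0.05517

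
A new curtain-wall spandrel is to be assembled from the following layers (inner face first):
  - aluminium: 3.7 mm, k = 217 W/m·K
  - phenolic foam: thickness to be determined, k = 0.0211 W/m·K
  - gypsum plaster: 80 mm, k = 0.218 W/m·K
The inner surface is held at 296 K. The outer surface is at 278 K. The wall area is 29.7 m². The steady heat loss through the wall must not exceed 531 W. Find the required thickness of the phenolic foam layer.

Thermal resistances in series:
R_aluminium = L/(kA) = 0.0037/(217×29.7) = 5.741×10^-7 K/W
R_gypsum plaster = L/(kA) = 0.08/(0.218×29.7) = 0.01236 K/W
Sum of the known resistances R_other = 0.01236 K/W
Required total resistance R_tot = ΔT/Q_allow = 18/531 = 0.0339 K/W
R_phenolic foam = R_tot − R_other = 0.02154 K/W
L = R·k·A = 0.02154×0.0211×29.7

L ≈ 13.5 mm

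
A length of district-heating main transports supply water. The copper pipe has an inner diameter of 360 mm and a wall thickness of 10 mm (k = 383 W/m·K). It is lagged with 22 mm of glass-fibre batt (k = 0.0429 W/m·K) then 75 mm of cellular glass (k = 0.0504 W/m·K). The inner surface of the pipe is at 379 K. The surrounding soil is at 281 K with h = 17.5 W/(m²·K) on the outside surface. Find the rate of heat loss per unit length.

q′ ≈ 70.3 W/m

Cylindrical conduction, so R = ln(r₂/r₁)/(2πkL) per layer, in series:
R_copper pipe wall = ln(190/180)/(2π×383×1) = 2.247×10^-5 K/W
R_glass-fibre batt = ln(212/190)/(2π×0.0429×1) = 0.4065 K/W
R_cellular glass = ln(287/212)/(2π×0.0504×1) = 0.9565 K/W
R_outer film = 1/(h_o·2πr_oL) = 1/(17.5×2π×0.287×1) = 0.03169 K/W
R_total = 1.395 K/W
Q = ΔT/R_total = 98/1.395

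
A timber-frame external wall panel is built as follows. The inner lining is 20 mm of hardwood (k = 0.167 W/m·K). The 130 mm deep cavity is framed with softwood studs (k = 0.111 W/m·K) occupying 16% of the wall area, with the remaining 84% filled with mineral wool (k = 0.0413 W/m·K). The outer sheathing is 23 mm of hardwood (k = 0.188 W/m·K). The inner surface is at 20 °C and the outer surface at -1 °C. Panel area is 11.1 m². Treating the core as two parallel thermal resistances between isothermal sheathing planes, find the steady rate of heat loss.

Q ≈ 85.7 W

Sheathing layers in series; stud and cavity paths in parallel between them.
R_inner = 0.02/(0.167×11.1) = 0.01079 K/W
R_stud  = 0.13/(0.111×0.16×11.1) = 0.6594 K/W
R_cav   = 0.13/(0.0413×0.84×11.1) = 0.3376 K/W
1/R_core = 1/R_stud + 1/R_cav → R_core = 0.2233 K/W
R_outer = 0.023/(0.188×11.1) = 0.01102 K/W
R_total = 0.2451 K/W
Q = ΔT/R_total = 21/0.2451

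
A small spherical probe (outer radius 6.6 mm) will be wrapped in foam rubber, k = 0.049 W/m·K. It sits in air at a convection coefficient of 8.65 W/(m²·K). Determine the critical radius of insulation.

r_cr ≈ 11.3 mm

For a sphere r_cr = 2k/h = 2×0.049/8.65
r_cr = 11.3 mm; since the bare radius (6.6 mm) is below r_cr, adding a thin layer of insulation will *increase* heat loss.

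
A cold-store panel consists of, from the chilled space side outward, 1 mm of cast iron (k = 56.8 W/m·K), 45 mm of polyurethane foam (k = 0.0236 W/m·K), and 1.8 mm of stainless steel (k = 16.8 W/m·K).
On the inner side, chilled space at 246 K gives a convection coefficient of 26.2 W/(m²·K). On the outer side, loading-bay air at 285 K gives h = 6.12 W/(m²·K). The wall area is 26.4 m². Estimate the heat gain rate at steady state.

Q ≈ 488 W

Treating each layer as a thermal resistance in series:
R_inner film = 1/(h_i·A) = 1/(26.2×26.4) = 0.001446 K/W
R_cast iron = L/(kA) = 0.001/(56.8×26.4) = 6.669×10^-7 K/W
R_polyurethane foam = L/(kA) = 0.045/(0.0236×26.4) = 0.07223 K/W
R_stainless steel = L/(kA) = 0.0018/(16.8×26.4) = 4.058×10^-6 K/W
R_outer film = 1/(h_o·A) = 1/(6.12×26.4) = 0.006189 K/W
R_total = 0.07987 K/W
Q = ΔT / R_total = 39 / 0.07987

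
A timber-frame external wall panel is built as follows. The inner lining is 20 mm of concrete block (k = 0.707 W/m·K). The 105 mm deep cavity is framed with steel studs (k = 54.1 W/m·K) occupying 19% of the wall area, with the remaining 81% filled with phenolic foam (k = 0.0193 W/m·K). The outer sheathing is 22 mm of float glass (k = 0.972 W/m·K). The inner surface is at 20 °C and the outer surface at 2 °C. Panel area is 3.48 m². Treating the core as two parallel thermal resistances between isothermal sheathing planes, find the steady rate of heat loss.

Sheathing layers in series; stud and cavity paths in parallel between them.
R_inner = 0.02/(0.707×3.48) = 0.008129 K/W
R_stud  = 0.105/(54.1×0.19×3.48) = 0.002935 K/W
R_cav   = 0.105/(0.0193×0.81×3.48) = 1.93 K/W
1/R_core = 1/R_stud + 1/R_cav → R_core = 0.002931 K/W
R_outer = 0.022/(0.972×3.48) = 0.006504 K/W
R_total = 0.01756 K/W
Q = ΔT/R_total = 18/0.01756

Q ≈ 1020 W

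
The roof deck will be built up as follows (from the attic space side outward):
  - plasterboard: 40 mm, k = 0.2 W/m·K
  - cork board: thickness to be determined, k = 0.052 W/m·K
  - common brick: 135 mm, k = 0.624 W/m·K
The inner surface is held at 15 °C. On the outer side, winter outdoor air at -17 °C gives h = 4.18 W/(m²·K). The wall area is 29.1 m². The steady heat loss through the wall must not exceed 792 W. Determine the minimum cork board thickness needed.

L ≈ 27 mm

Treating each layer as a thermal resistance in series:
R_plasterboard = L/(kA) = 0.04/(0.2×29.1) = 0.006873 K/W
R_common brick = L/(kA) = 0.135/(0.624×29.1) = 0.007435 K/W
R_outer film = 1/(h_o·A) = 1/(4.18×29.1) = 0.008221 K/W
Sum of the known resistances R_other = 0.02253 K/W
Required total resistance R_tot = ΔT/Q_allow = 32/792 = 0.0404 K/W
R_cork board = R_tot − R_other = 0.01788 K/W
L = R·k·A = 0.01788×0.052×29.1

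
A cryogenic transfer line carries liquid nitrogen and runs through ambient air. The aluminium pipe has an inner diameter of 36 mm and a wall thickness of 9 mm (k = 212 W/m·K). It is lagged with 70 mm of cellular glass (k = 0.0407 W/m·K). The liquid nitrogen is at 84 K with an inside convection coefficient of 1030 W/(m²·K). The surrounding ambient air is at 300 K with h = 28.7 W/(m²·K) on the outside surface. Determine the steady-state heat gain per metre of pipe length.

Treating each annulus and film as a series resistance:
R_inner film = 1/(h_i·2πr₁L) = 1/(1030×2π×0.018×1) = 0.008584 K/W
R_aluminium pipe wall = ln(27/18)/(2π×212×1) = 3.044×10^-4 K/W
R_cellular glass = ln(97/27)/(2π×0.0407×1) = 5.001 K/W
R_outer film = 1/(h_o·2πr_oL) = 1/(28.7×2π×0.097×1) = 0.05717 K/W
R_total = 5.067 K/W
Q = ΔT/R_total = 216/5.067

q′ ≈ 42.6 W/m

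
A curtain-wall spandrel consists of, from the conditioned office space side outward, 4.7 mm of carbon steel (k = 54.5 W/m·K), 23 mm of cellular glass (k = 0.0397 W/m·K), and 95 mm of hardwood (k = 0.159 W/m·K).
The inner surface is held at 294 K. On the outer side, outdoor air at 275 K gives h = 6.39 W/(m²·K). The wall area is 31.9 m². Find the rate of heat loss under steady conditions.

Q ≈ 455 W

Thermal resistances in series:
R_carbon steel = L/(kA) = 0.0047/(54.5×31.9) = 2.703×10^-6 K/W
R_cellular glass = L/(kA) = 0.023/(0.0397×31.9) = 0.01816 K/W
R_hardwood = L/(kA) = 0.095/(0.159×31.9) = 0.01873 K/W
R_outer film = 1/(h_o·A) = 1/(6.39×31.9) = 0.004906 K/W
R_total = 0.0418 K/W
Q = ΔT / R_total = 19 / 0.0418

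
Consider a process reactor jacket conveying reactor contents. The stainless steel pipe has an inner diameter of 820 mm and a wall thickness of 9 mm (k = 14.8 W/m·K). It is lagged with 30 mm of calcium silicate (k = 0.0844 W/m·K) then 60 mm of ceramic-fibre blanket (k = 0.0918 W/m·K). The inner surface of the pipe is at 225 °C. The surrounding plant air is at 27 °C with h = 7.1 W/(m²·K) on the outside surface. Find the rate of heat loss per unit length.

q′ ≈ 505 W/m

Per-layer cylindrical resistances, series-summed:
R_stainless steel pipe wall = ln(419/410)/(2π×14.8×1) = 2.335×10^-4 K/W
R_calcium silicate = ln(449/419)/(2π×0.0844×1) = 0.1304 K/W
R_ceramic-fibre blanket = ln(509/449)/(2π×0.0918×1) = 0.2175 K/W
R_outer film = 1/(h_o·2πr_oL) = 1/(7.1×2π×0.509×1) = 0.04404 K/W
R_total = 0.3921 K/W
Q = ΔT/R_total = 198/0.3921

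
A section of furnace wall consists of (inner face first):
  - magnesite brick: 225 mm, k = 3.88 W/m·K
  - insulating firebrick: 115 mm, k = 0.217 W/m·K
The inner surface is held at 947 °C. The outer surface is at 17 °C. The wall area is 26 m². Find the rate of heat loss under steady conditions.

Q ≈ 41100 W

Treating each layer as a thermal resistance in series:
R_magnesite brick = L/(kA) = 0.225/(3.88×26) = 0.00223 K/W
R_insulating firebrick = L/(kA) = 0.115/(0.217×26) = 0.02038 K/W
R_total = 0.02261 K/W
Q = ΔT / R_total = 930 / 0.02261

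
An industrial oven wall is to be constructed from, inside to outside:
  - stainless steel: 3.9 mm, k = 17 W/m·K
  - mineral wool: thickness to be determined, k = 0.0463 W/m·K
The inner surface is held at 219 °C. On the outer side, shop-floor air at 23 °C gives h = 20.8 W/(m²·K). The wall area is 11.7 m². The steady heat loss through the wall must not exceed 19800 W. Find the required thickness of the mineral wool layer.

L ≈ 3.13 mm

Using the resistance-network approach (series):
R_stainless steel = L/(kA) = 0.0039/(17×11.7) = 1.961×10^-5 K/W
R_outer film = 1/(h_o·A) = 1/(20.8×11.7) = 0.004109 K/W
Sum of the known resistances R_other = 0.004129 K/W
Required total resistance R_tot = ΔT/Q_allow = 196/19800 = 0.009899 K/W
R_mineral wool = R_tot − R_other = 0.00577 K/W
L = R·k·A = 0.00577×0.0463×11.7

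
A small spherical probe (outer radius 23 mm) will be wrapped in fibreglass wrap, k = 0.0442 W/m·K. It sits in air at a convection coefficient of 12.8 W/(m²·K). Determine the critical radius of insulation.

r_cr ≈ 6.91 mm

For a sphere r_cr = 2k/h = 2×0.0442/12.8
r_cr = 6.91 mm; since the bare radius (23 mm) is above r_cr, any added insulation will reduce heat loss.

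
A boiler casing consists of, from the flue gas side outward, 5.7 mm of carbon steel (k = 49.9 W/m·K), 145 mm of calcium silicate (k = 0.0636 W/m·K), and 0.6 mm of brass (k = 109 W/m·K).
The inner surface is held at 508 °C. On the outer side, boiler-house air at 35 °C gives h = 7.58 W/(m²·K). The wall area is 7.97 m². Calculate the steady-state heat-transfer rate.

Q ≈ 1560 W

Model the wall as resistances in series:
R_carbon steel = L/(kA) = 0.0057/(49.9×7.97) = 1.433×10^-5 K/W
R_calcium silicate = L/(kA) = 0.145/(0.0636×7.97) = 0.2861 K/W
R_brass = L/(kA) = 0.0006/(109×7.97) = 6.907×10^-7 K/W
R_outer film = 1/(h_o·A) = 1/(7.58×7.97) = 0.01655 K/W
R_total = 0.3026 K/W
Q = ΔT / R_total = 473 / 0.3026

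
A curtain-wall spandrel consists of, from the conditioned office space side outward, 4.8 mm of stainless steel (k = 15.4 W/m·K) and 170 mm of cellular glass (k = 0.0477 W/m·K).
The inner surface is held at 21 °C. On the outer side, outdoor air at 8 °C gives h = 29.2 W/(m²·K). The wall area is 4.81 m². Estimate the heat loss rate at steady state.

Q ≈ 17.4 W

Using the resistance-network approach (series):
R_stainless steel = L/(kA) = 0.0048/(15.4×4.81) = 6.48×10^-5 K/W
R_cellular glass = L/(kA) = 0.17/(0.0477×4.81) = 0.7409 K/W
R_outer film = 1/(h_o·A) = 1/(29.2×4.81) = 0.00712 K/W
R_total = 0.7481 K/W
Q = ΔT / R_total = 13 / 0.7481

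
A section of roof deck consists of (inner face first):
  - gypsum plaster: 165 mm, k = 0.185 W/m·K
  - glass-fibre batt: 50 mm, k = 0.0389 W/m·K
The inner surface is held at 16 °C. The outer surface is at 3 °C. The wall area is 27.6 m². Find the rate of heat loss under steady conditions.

Thermal resistances in series:
R_gypsum plaster = L/(kA) = 0.165/(0.185×27.6) = 0.03231 K/W
R_glass-fibre batt = L/(kA) = 0.05/(0.0389×27.6) = 0.04657 K/W
R_total = 0.07889 K/W
Q = ΔT / R_total = 13 / 0.07889

Q ≈ 165 W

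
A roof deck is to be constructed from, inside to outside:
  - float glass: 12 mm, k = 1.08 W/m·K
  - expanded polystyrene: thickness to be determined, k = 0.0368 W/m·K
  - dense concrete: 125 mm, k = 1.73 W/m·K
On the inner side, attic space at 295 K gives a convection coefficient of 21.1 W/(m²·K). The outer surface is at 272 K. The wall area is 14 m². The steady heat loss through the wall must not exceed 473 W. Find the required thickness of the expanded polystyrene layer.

Thermal resistances in series:
R_inner film = 1/(h_i·A) = 1/(21.1×14) = 0.003385 K/W
R_float glass = L/(kA) = 0.012/(1.08×14) = 7.937×10^-4 K/W
R_dense concrete = L/(kA) = 0.125/(1.73×14) = 0.005161 K/W
Sum of the known resistances R_other = 0.00934 K/W
Required total resistance R_tot = ΔT/Q_allow = 23/473 = 0.04863 K/W
R_expanded polystyrene = R_tot − R_other = 0.03929 K/W
L = R·k·A = 0.03929×0.0368×14

L ≈ 20.2 mm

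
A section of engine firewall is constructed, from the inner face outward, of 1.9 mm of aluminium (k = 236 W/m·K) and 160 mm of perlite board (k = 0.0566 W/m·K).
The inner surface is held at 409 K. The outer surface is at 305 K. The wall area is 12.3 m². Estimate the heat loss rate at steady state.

Q ≈ 453 W

Thermal resistances in series:
R_aluminium = L/(kA) = 0.0019/(236×12.3) = 6.545×10^-7 K/W
R_perlite board = L/(kA) = 0.16/(0.0566×12.3) = 0.2298 K/W
R_total = 0.2298 K/W
Q = ΔT / R_total = 104 / 0.2298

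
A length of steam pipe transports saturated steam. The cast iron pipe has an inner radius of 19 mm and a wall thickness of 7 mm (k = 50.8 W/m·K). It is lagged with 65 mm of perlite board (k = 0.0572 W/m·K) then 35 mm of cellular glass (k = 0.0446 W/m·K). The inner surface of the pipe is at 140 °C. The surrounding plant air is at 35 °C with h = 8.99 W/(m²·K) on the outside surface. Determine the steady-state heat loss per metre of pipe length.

q′ ≈ 21.9 W/m

For a radial system each layer contributes R = ln(r_out/r_in)/(2πkL); films add R = 1/(hA).
R_cast iron pipe wall = ln(26/19)/(2π×50.8×1) = 9.827×10^-4 K/W
R_perlite board = ln(91/26)/(2π×0.0572×1) = 3.486 K/W
R_cellular glass = ln(126/91)/(2π×0.0446×1) = 1.161 K/W
R_outer film = 1/(h_o·2πr_oL) = 1/(8.99×2π×0.126×1) = 0.1405 K/W
R_total = 4.788 K/W
Q = ΔT/R_total = 105/4.788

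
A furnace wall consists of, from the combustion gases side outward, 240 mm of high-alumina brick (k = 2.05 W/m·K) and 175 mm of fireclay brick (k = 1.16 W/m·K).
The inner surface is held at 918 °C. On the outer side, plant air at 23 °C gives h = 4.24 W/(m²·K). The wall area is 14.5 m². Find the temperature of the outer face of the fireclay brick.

Thermal resistances in series:
R_high-alumina brick = L/(kA) = 0.24/(2.05×14.5) = 0.008074 K/W
R_fireclay brick = L/(kA) = 0.175/(1.16×14.5) = 0.0104 K/W
R_outer film = 1/(h_o·A) = 1/(4.24×14.5) = 0.01627 K/W
R_total = 0.03474 K/W;  Q = ΔT/R_total = 895/0.03474 = 25760 W
T_interface = T_inner − Q·ΣR(inner→interface) = 918 − 25800×0.01848

T ≈ 442 °C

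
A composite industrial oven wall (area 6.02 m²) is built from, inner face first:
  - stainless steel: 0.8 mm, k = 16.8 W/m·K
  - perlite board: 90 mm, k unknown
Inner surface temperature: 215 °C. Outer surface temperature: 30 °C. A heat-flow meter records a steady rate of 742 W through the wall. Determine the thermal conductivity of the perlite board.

Model the wall as resistances in series:
R_stainless steel = L/(kA) = 0.0008/(16.8×6.02) = 7.91×10^-6 K/W
Sum of known resistances R_other = 7.91×10^-6 K/W
Total R = ΔT/Q = 185/742 = 0.2493 K/W
R_perlite board = R_total − R_other = 0.2493 K/W
k = L/(R·A) = 0.09/(0.2493×6.02)

k ≈ 0.06 W/(m·K)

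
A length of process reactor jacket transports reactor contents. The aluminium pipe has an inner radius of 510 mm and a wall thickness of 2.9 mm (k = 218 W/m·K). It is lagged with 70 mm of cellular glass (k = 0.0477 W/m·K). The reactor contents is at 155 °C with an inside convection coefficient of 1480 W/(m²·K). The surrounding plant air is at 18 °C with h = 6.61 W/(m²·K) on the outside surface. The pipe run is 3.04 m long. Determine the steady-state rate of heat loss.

Q ≈ 889 W

Per-layer cylindrical resistances, series-summed:
R_inner film = 1/(h_i·2πr₁L) = 1/(1480×2π×0.51×3.04) = 6.936×10^-5 K/W
R_aluminium pipe wall = ln(512.9/510)/(2π×218×3.04) = 1.362×10^-6 K/W
R_cellular glass = ln(582.9/512.9)/(2π×0.0477×3.04) = 0.1404 K/W
R_outer film = 1/(h_o·2πr_oL) = 1/(6.61×2π×0.5829×3.04) = 0.01359 K/W
R_total = 0.1541 K/W
Q = ΔT/R_total = 137/0.1541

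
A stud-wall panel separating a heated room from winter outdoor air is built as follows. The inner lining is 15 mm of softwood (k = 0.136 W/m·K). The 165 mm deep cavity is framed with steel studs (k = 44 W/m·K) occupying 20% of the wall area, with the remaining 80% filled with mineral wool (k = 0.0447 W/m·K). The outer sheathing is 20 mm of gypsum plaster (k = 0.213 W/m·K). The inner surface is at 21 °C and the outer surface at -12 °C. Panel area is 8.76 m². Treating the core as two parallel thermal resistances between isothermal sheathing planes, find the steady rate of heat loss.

Sheathing layers in series; stud and cavity paths in parallel between them.
R_inner = 0.015/(0.136×8.76) = 0.01259 K/W
R_stud  = 0.165/(44×0.2×8.76) = 0.00214 K/W
R_cav   = 0.165/(0.0447×0.8×8.76) = 0.5267 K/W
1/R_core = 1/R_stud + 1/R_cav → R_core = 0.002132 K/W
R_outer = 0.02/(0.213×8.76) = 0.01072 K/W
R_total = 0.02544 K/W
Q = ΔT/R_total = 33/0.02544

Q ≈ 1300 W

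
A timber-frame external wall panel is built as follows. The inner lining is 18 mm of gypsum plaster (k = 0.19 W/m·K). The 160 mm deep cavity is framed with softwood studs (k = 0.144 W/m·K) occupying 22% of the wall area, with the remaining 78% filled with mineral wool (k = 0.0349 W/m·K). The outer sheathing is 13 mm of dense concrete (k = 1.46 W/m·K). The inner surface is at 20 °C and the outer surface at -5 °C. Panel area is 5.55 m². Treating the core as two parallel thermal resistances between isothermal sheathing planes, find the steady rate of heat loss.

Sheathing layers in series; stud and cavity paths in parallel between them.
R_inner = 0.018/(0.19×5.55) = 0.01707 K/W
R_stud  = 0.16/(0.144×0.22×5.55) = 0.91 K/W
R_cav   = 0.16/(0.0349×0.78×5.55) = 1.059 K/W
1/R_core = 1/R_stud + 1/R_cav → R_core = 0.4894 K/W
R_outer = 0.013/(1.46×5.55) = 0.001604 K/W
R_total = 0.5081 K/W
Q = ΔT/R_total = 25/0.5081

Q ≈ 49.2 W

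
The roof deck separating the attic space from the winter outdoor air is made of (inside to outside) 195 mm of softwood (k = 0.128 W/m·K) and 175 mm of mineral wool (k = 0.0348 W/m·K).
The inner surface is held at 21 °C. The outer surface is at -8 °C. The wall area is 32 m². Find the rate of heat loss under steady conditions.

Q ≈ 142 W

Thermal resistances in series:
R_softwood = L/(kA) = 0.195/(0.128×32) = 0.04761 K/W
R_mineral wool = L/(kA) = 0.175/(0.0348×32) = 0.1571 K/W
R_total = 0.2048 K/W
Q = ΔT / R_total = 29 / 0.2048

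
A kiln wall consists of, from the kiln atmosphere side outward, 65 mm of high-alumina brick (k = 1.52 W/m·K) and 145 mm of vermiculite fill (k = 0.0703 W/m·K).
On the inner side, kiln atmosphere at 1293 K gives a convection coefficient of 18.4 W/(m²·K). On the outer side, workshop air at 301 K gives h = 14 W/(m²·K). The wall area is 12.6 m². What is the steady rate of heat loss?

Q ≈ 5600 W

Treating each layer as a thermal resistance in series:
R_inner film = 1/(h_i·A) = 1/(18.4×12.6) = 0.004313 K/W
R_high-alumina brick = L/(kA) = 0.065/(1.52×12.6) = 0.003394 K/W
R_vermiculite fill = L/(kA) = 0.145/(0.0703×12.6) = 0.1637 K/W
R_outer film = 1/(h_o·A) = 1/(14×12.6) = 0.005669 K/W
R_total = 0.1771 K/W
Q = ΔT / R_total = 992 / 0.1771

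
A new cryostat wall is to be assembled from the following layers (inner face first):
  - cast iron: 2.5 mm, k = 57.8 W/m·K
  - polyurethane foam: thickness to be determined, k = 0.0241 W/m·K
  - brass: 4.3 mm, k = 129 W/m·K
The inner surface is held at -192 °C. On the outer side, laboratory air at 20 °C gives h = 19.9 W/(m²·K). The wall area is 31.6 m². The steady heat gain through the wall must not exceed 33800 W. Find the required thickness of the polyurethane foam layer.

Treating each layer as a thermal resistance in series:
R_cast iron = L/(kA) = 0.0025/(57.8×31.6) = 1.369×10^-6 K/W
R_brass = L/(kA) = 0.0043/(129×31.6) = 1.055×10^-6 K/W
R_outer film = 1/(h_o·A) = 1/(19.9×31.6) = 0.00159 K/W
Sum of the known resistances R_other = 0.001593 K/W
Required total resistance R_tot = ΔT/Q_allow = 212/33800 = 0.006272 K/W
R_polyurethane foam = R_tot − R_other = 0.00468 K/W
L = R·k·A = 0.00468×0.0241×31.6

L ≈ 3.56 mm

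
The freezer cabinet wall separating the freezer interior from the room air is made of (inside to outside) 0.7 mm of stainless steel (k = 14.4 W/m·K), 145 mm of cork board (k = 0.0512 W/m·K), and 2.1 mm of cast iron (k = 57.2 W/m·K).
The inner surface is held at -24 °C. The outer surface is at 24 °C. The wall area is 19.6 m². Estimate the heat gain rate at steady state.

Q ≈ 332 W

Thermal resistances in series:
R_stainless steel = L/(kA) = 0.0007/(14.4×19.6) = 2.48×10^-6 K/W
R_cork board = L/(kA) = 0.145/(0.0512×19.6) = 0.1445 K/W
R_cast iron = L/(kA) = 0.0021/(57.2×19.6) = 1.873×10^-6 K/W
R_total = 0.1445 K/W
Q = ΔT / R_total = 48 / 0.1445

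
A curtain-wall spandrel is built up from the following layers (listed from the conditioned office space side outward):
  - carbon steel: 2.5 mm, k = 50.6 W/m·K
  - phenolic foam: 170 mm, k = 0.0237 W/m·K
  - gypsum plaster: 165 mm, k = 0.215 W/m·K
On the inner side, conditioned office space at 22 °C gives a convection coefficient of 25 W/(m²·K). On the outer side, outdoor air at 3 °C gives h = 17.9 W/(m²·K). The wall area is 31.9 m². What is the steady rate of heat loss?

Q ≈ 75.4 W

Model the wall as resistances in series:
R_inner film = 1/(h_i·A) = 1/(25×31.9) = 0.001254 K/W
R_carbon steel = L/(kA) = 0.0025/(50.6×31.9) = 1.549×10^-6 K/W
R_phenolic foam = L/(kA) = 0.17/(0.0237×31.9) = 0.2249 K/W
R_gypsum plaster = L/(kA) = 0.165/(0.215×31.9) = 0.02406 K/W
R_outer film = 1/(h_o·A) = 1/(17.9×31.9) = 0.001751 K/W
R_total = 0.2519 K/W
Q = ΔT / R_total = 19 / 0.2519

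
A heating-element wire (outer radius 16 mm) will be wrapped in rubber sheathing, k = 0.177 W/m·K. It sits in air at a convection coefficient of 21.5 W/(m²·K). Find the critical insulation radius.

For a cylinder r_cr = k/h = 0.177/21.5
r_cr = 8.23 mm; since the bare radius (16 mm) is above r_cr, any added insulation will reduce heat loss.

r_cr ≈ 8.23 mm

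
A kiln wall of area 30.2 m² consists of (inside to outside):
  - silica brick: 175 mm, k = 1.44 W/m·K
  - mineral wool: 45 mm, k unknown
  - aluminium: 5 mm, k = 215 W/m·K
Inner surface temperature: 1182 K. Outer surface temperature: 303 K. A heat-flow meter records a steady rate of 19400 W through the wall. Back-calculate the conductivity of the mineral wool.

k ≈ 0.0361 W/(m·K)

Treating each layer as a thermal resistance in series:
R_silica brick = L/(kA) = 0.175/(1.44×30.2) = 0.004024 K/W
R_aluminium = L/(kA) = 0.005/(215×30.2) = 7.701×10^-7 K/W
Sum of known resistances R_other = 0.004025 K/W
Total R = ΔT/Q = 879/19400 = 0.04531 K/W
R_mineral wool = R_total − R_other = 0.04128 K/W
k = L/(R·A) = 0.045/(0.04128×30.2)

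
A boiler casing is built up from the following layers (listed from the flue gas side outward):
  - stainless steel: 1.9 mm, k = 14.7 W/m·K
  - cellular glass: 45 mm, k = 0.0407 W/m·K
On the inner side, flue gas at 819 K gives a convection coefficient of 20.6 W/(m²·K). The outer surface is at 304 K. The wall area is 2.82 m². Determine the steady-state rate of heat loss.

Q ≈ 1260 W

Treating each layer as a thermal resistance in series:
R_inner film = 1/(h_i·A) = 1/(20.6×2.82) = 0.01721 K/W
R_stainless steel = L/(kA) = 0.0019/(14.7×2.82) = 4.583×10^-5 K/W
R_cellular glass = L/(kA) = 0.045/(0.0407×2.82) = 0.3921 K/W
R_total = 0.4093 K/W
Q = ΔT / R_total = 515 / 0.4093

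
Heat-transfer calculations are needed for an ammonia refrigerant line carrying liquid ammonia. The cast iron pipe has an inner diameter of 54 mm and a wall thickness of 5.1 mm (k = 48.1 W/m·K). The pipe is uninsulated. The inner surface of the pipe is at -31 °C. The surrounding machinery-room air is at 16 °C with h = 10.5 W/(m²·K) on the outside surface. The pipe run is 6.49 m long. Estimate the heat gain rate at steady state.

Q ≈ 645 W

Radial resistances (cylindrical: R_cond = ln(r_o/r_i)/(2πkL), R_conv = 1/(h·2πrL)):
R_cast iron pipe wall = ln(32.1/27)/(2π×48.1×6.49) = 8.821×10^-5 K/W
R_outer film = 1/(h_o·2πr_oL) = 1/(10.5×2π×0.0321×6.49) = 0.07276 K/W
R_total = 0.07285 K/W
Q = ΔT/R_total = 47/0.07285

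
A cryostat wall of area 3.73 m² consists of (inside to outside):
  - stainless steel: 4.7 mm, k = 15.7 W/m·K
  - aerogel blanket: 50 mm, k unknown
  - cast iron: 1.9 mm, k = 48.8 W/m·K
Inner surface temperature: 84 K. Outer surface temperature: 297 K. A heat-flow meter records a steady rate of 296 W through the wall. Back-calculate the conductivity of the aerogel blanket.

k ≈ 0.0186 W/(m·K)

Treating each layer as a thermal resistance in series:
R_stainless steel = L/(kA) = 0.0047/(15.7×3.73) = 8.026×10^-5 K/W
R_cast iron = L/(kA) = 0.0019/(48.8×3.73) = 1.044×10^-5 K/W
Sum of known resistances R_other = 9.07×10^-5 K/W
Total R = ΔT/Q = 213/296 = 0.7196 K/W
R_aerogel blanket = R_total − R_other = 0.7195 K/W
k = L/(R·A) = 0.05/(0.7195×3.73)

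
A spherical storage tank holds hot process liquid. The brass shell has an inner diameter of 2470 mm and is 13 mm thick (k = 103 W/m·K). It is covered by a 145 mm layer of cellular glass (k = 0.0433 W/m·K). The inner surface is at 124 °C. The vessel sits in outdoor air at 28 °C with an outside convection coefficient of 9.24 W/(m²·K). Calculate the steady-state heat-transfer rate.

Radial (spherical) resistances in series:
R_brass shell = (1/1.235 − 1/1.248)/(4π×103) = 6.517×10^-6 K/W
R_cellular glass = (1/1.248 − 1/1.393)/(4π×0.0433) = 0.1533 K/W
R_outer film = 1/(h·4πr_o²) = 1/(9.24×4π×1.393²) = 0.004438 K/W
R_total = 0.1577 K/W
Q = ΔT/R_total = 96/0.1577

Q ≈ 609 W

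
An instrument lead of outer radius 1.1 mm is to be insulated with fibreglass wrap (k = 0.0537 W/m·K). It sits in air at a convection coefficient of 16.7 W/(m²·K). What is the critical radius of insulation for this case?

For a cylinder r_cr = k/h = 0.0537/16.7
r_cr = 3.22 mm; since the bare radius (1.1 mm) is below r_cr, adding a thin layer of insulation will *increase* heat loss.

r_cr ≈ 3.22 mm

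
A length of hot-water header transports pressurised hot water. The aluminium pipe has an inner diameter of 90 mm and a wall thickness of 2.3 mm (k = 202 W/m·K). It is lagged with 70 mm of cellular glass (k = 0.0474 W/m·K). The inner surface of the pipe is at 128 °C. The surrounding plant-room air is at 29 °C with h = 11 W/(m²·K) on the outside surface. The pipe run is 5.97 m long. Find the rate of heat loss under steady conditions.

For a radial system each layer contributes R = ln(r_out/r_in)/(2πkL); films add R = 1/(hA).
R_aluminium pipe wall = ln(47.3/45)/(2π×202×5.97) = 6.579×10^-6 K/W
R_cellular glass = ln(117.3/47.3)/(2π×0.0474×5.97) = 0.5108 K/W
R_outer film = 1/(h_o·2πr_oL) = 1/(11×2π×0.1173×5.97) = 0.02066 K/W
R_total = 0.5315 K/W
Q = ΔT/R_total = 99/0.5315

Q ≈ 186 W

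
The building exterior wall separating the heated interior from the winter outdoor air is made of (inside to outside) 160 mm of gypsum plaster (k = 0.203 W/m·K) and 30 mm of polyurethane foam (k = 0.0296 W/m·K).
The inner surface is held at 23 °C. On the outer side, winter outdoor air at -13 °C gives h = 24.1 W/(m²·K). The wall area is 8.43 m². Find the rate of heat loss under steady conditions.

Model the wall as resistances in series:
R_gypsum plaster = L/(kA) = 0.16/(0.203×8.43) = 0.0935 K/W
R_polyurethane foam = L/(kA) = 0.03/(0.0296×8.43) = 0.1202 K/W
R_outer film = 1/(h_o·A) = 1/(24.1×8.43) = 0.004922 K/W
R_total = 0.2186 K/W
Q = ΔT / R_total = 36 / 0.2186

Q ≈ 165 W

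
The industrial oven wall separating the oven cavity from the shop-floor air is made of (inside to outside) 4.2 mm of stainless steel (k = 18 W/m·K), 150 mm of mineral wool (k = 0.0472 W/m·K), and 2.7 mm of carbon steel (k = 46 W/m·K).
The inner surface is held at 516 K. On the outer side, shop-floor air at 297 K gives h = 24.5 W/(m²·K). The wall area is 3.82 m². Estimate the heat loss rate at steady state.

Using the resistance-network approach (series):
R_stainless steel = L/(kA) = 0.0042/(18×3.82) = 6.108×10^-5 K/W
R_mineral wool = L/(kA) = 0.15/(0.0472×3.82) = 0.8319 K/W
R_carbon steel = L/(kA) = 0.0027/(46×3.82) = 1.537×10^-5 K/W
R_outer film = 1/(h_o·A) = 1/(24.5×3.82) = 0.01068 K/W
R_total = 0.8427 K/W
Q = ΔT / R_total = 219 / 0.8427

Q ≈ 260 W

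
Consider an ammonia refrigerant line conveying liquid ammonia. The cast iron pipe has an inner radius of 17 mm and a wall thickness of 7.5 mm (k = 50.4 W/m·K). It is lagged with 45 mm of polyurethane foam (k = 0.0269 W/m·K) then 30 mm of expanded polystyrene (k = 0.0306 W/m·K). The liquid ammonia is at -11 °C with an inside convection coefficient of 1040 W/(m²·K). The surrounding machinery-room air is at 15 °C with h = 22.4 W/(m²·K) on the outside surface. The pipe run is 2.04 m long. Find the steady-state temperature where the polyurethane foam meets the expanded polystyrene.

Cylindrical conduction, so R = ln(r₂/r₁)/(2πkL) per layer, in series:
R_inner film = 1/(h_i·2πr₁L) = 1/(1040×2π×0.017×2.04) = 0.004413 K/W
R_cast iron pipe wall = ln(24.5/17)/(2π×50.4×2.04) = 5.657×10^-4 K/W
R_polyurethane foam = ln(69.5/24.5)/(2π×0.0269×2.04) = 3.024 K/W
R_expanded polystyrene = ln(99.5/69.5)/(2π×0.0306×2.04) = 0.9149 K/W
R_outer film = 1/(h_o·2πr_oL) = 1/(22.4×2π×0.0995×2.04) = 0.035 K/W
R_total = 3.979 K/W
Q = ΔT/R_total = 26/3.979
Q = 6.53 W
T_interface = T_inner + Q·ΣR(inner→interface) = -11 + 6.53×3.029

T ≈ 8.79 °C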